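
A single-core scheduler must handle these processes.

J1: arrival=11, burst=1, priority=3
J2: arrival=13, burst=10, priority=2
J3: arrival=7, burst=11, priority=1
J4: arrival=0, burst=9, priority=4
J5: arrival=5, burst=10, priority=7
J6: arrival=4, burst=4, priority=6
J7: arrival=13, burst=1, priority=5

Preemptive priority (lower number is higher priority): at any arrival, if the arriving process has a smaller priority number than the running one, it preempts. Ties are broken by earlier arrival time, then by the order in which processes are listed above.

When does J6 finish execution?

Gantt: | J4 0-7 | J3 7-18 | J2 18-28 | J1 28-29 | J4 29-31 | J7 31-32 | J6 32-36 | J5 36-46 |
Completion: J1=29  J2=28  J3=18  J4=31  J5=46  J6=36  J7=32
Turnaround (C−A): J1=18  J2=15  J3=11  J4=31  J5=41  J6=32  J7=19

36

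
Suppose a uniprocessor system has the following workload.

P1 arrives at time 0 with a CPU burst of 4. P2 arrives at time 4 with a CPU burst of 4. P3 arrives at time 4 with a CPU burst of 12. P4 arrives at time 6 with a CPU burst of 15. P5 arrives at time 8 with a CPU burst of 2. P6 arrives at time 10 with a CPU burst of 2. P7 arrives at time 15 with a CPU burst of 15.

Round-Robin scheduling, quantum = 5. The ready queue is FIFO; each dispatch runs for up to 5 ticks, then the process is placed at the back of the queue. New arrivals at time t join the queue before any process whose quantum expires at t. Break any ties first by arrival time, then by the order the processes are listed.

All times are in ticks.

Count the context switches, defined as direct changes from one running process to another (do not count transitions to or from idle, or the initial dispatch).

12

Gantt: | P1 0-4 | P2 4-8 | P3 8-13 | P4 13-18 | P5 18-20 | P6 20-22 | P3 22-27 | P7 27-32 | P4 32-37 | P3 37-39 | P7 39-44 | P4 44-49 | P7 49-54 |
Completion: P1=4  P2=8  P3=39  P4=49  P5=20  P6=22  P7=54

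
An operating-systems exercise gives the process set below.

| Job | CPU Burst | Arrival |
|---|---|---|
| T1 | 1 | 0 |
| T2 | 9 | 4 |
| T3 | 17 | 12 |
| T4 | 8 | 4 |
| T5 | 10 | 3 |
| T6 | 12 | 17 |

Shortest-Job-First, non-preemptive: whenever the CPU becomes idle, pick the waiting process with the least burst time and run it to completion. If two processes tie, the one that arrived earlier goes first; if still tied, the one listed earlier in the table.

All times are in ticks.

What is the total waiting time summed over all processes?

69

Schedule: | T1 0-1 | idle 1-3 | T5 3-13 | T4 13-21 | T2 21-30 | T6 30-42 | T3 42-59 |
Completion: T1=1  T2=30  T3=59  T4=21  T5=13  T6=42
Turnaround (C−A): T1=1  T2=26  T3=47  T4=17  T5=10  T6=25
Waiting = turnaround − burst: T1=0, T2=17, T3=30, T4=9, T5=0, T6=13
Total waiting = 0 + 17 + 30 + 9 + 0 + 13 = 69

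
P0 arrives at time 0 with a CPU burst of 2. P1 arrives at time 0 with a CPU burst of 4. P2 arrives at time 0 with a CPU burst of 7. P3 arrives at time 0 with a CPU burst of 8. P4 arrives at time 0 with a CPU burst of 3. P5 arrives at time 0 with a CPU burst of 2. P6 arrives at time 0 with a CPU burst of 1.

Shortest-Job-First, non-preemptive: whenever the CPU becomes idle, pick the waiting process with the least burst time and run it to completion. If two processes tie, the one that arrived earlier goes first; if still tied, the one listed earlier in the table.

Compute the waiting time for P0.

Timeline: | P6 0-1 | P0 1-3 | P5 3-5 | P4 5-8 | P1 8-12 | P2 12-19 | P3 19-27 |
Completion: P0=3  P1=12  P2=19  P3=27  P4=8  P5=5  P6=1
Waiting(P0) = turnaround − burst = 3 − 2 = 1

1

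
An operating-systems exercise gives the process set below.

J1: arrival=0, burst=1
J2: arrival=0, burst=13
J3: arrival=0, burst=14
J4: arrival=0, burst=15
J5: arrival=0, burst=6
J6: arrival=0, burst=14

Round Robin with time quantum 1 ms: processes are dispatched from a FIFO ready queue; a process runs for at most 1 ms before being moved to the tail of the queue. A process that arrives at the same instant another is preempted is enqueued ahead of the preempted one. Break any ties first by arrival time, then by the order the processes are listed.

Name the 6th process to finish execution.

Gantt: | J1 0-1 | J2 1-2 | J3 2-3 | J4 3-4 | J5 4-5 | J6 5-6 | J2 6-7 | J3 7-8 | J4 8-9 | J5 9-10 | J6 10-11 | J2 11-12 | J3 12-13 | J4 13-14 | J5 14-15 | J6 15-16 | J2 16-17 | J3 17-18 | J4 18-19 | J5 19-20 | J6 20-21 | J2 21-22 | J3 22-23 | J4 23-24 | J5 24-25 | J6 25-26 | J2 26-27 | J3 27-28 | J4 28-29 | J5 29-30 | J6 30-31 | J2 31-32 | J3 32-33 | J4 33-34 | J6 34-35 | J2 35-36 | J3 36-37 | J4 37-38 | J6 38-39 | J2 39-40 | J3 40-41 | J4 41-42 | J6 42-43 | J2 43-44 | J3 44-45 | J4 45-46 | J6 46-47 | J2 47-48 | J3 48-49 | J4 49-50 | J6 50-51 | J2 51-52 | J3 52-53 | J4 53-54 | J6 54-55 | J2 55-56 | J3 56-57 | J4 57-58 | J6 58-59 | J3 59-60 | J4 60-61 | J6 61-62 | J4 62-63 |
Completion: J1=1  J2=56  J3=60  J4=63  J5=30  J6=62
Turnaround (C−A): J1=1  J2=56  J3=60  J4=63  J5=30  J6=62
Finish order: J1 → J5 → J2 → J3 → J6 → J4

J4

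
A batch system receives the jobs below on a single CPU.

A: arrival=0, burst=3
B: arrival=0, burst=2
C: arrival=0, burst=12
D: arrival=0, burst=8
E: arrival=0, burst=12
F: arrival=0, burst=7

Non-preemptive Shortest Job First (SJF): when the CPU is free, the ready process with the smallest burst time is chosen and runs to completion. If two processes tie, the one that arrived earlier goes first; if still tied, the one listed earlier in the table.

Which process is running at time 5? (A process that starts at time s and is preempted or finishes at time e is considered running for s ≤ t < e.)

F

Timeline: | B 0-2 | A 2-5 | F 5-12 | D 12-20 | C 20-32 | E 32-44 |
Completion: A=5  B=2  C=32  D=20  E=44  F=12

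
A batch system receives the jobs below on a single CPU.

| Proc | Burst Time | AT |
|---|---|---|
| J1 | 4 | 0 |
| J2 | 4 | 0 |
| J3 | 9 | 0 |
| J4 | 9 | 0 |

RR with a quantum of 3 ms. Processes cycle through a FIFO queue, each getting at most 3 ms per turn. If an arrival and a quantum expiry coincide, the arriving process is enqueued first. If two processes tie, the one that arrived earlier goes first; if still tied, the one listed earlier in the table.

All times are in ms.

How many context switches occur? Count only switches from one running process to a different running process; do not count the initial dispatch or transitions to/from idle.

9

Gantt: | J1 0-3 | J2 3-6 | J3 6-9 | J4 9-12 | J1 12-13 | J2 13-14 | J3 14-17 | J4 17-20 | J3 20-23 | J4 23-26 |
Completion: J1=13  J2=14  J3=23  J4=26
Turnaround (C−A): J1=13  J2=14  J3=23  J4=26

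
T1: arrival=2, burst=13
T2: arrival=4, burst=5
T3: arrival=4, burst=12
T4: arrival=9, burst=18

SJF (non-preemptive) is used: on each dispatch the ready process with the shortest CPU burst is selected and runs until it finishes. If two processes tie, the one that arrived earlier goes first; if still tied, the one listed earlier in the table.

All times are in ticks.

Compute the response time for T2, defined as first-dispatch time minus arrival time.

Gantt: | idle 0-2 | T1 2-15 | T2 15-20 | T3 20-32 | T4 32-50 |
Completion: T1=15  T2=20  T3=32  T4=50
Response(T2) = first start − arrival = 15 − 4 = 11

11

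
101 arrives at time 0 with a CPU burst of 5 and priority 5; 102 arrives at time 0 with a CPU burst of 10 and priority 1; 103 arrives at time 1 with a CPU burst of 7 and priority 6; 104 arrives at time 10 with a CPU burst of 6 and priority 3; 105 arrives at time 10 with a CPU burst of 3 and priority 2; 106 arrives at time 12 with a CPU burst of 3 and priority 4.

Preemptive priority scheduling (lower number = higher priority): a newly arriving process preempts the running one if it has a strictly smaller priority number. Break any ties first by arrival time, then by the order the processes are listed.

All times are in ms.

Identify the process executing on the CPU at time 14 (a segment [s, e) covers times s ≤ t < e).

Schedule: | 102 0-10 | 105 10-13 | 104 13-19 | 106 19-22 | 101 22-27 | 103 27-34 |
Completion: 101=27  102=10  103=34  104=19  105=13  106=22

104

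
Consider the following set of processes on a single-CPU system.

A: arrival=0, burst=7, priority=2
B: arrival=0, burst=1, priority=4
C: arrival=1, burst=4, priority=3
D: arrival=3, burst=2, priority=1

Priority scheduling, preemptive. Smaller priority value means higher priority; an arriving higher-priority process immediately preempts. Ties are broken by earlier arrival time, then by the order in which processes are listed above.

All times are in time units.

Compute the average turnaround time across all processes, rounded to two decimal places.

Schedule: | A 0-3 | D 3-5 | A 5-9 | C 9-13 | B 13-14 |
Completion: A=9  B=14  C=13  D=5
Turnaround (C−A): A=9  B=14  C=12  D=2
Turnaround times: A=9, B=14, C=12, D=2
Average turnaround = (9+14+12+2) / 4 = 37/4 = 9.25

9.25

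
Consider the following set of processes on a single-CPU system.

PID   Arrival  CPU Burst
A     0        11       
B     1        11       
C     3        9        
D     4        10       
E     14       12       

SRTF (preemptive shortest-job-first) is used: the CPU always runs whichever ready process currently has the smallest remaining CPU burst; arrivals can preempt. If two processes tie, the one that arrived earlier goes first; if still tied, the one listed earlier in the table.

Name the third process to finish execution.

Gantt: | A 0-11 | C 11-20 | D 20-30 | B 30-41 | E 41-53 |
Completion: A=11  B=41  C=20  D=30  E=53
Turnaround (C−A): A=11  B=40  C=17  D=26  E=39
Finish order: A → C → D → B → E

D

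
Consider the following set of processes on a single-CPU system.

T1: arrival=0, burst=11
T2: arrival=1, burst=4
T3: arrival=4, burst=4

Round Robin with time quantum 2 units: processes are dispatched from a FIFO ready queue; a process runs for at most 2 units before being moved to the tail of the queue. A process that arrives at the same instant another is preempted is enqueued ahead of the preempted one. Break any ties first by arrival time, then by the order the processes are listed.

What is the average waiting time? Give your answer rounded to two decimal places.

Schedule: | T1 0-2 | T2 2-4 | T1 4-6 | T3 6-8 | T2 8-10 | T1 10-12 | T3 12-14 | T1 14-19 |
Completion: T1=19  T2=10  T3=14
Turnaround (C−A): T1=19  T2=9  T3=10
Waiting times: T1=8, T2=5, T3=6
Average waiting = (8+5+6) / 3 = 19/3 = 6.33

6.33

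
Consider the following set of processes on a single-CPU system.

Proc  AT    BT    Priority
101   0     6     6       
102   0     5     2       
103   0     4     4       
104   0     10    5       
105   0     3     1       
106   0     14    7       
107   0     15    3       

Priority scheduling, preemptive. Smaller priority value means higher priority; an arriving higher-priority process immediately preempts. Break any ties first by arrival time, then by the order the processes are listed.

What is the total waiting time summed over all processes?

Timeline: | 105 0-3 | 102 3-8 | 107 8-23 | 103 23-27 | 104 27-37 | 101 37-43 | 106 43-57 |
Completion: 101=43  102=8  103=27  104=37  105=3  106=57  107=23
Turnaround (C−A): 101=43  102=8  103=27  104=37  105=3  106=57  107=23
Waiting = turnaround − burst: 101=37, 102=3, 103=23, 104=27, 105=0, 106=43, 107=8
Total waiting = 37 + 3 + 23 + 27 + 0 + 43 + 8 = 141

141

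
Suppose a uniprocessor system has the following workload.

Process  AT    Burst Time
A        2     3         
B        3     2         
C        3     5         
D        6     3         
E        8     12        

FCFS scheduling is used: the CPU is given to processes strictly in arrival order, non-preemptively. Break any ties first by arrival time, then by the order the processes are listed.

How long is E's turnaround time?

19

Timeline: | idle 0-2 | A 2-5 | B 5-7 | C 7-12 | D 12-15 | E 15-27 |
Completion: A=5  B=7  C=12  D=15  E=27
Turnaround(E) = completion − arrival = 27 − 8 = 19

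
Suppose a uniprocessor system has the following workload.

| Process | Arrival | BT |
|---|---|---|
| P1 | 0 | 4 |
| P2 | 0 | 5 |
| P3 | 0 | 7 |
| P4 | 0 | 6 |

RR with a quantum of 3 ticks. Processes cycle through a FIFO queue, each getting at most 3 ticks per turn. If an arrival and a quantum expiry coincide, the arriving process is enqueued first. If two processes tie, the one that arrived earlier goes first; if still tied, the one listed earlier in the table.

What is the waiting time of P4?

15

Gantt: | P1 0-3 | P2 3-6 | P3 6-9 | P4 9-12 | P1 12-13 | P2 13-15 | P3 15-18 | P4 18-21 | P3 21-22 |
Completion: P1=13  P2=15  P3=22  P4=21
Waiting(P4) = turnaround − burst = 21 − 6 = 15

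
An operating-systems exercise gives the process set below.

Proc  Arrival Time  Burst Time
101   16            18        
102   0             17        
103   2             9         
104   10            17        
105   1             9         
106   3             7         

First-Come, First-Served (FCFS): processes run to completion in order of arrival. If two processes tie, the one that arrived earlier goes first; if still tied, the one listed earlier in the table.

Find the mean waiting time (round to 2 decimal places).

Gantt: | 102 0-17 | 105 17-26 | 103 26-35 | 106 35-42 | 104 42-59 | 101 59-77 |
Completion: 101=77  102=17  103=35  104=59  105=26  106=42
Waiting times: 101=43, 102=0, 103=24, 104=32, 105=16, 106=32
Average waiting = (43+0+24+32+16+32) / 6 = 147/6 = 24.50

24.50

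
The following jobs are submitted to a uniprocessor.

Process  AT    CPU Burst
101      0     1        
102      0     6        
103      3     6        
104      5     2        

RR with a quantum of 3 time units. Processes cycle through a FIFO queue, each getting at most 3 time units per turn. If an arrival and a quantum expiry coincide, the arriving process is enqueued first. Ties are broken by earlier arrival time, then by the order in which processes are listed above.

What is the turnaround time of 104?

7

Schedule: | 101 0-1 | 102 1-4 | 103 4-7 | 102 7-10 | 104 10-12 | 103 12-15 |
Completion: 101=1  102=10  103=15  104=12
Turnaround (C−A): 101=1  102=10  103=12  104=7
Turnaround(104) = completion − arrival = 12 − 5 = 7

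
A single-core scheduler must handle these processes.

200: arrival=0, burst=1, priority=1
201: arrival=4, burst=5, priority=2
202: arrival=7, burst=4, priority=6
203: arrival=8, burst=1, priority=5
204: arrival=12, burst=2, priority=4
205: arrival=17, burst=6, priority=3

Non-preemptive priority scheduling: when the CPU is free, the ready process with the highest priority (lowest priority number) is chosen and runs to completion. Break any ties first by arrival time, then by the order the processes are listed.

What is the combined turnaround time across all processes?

Gantt: | 200 0-1 | idle 1-4 | 201 4-9 | 203 9-10 | 202 10-14 | 204 14-16 | idle 16-17 | 205 17-23 |
Completion: 200=1  201=9  202=14  203=10  204=16  205=23
Turnaround = completion − arrival: 200=1, 201=5, 202=7, 203=2, 204=4, 205=6
Total turnaround = 1 + 5 + 7 + 2 + 4 + 6 = 25

25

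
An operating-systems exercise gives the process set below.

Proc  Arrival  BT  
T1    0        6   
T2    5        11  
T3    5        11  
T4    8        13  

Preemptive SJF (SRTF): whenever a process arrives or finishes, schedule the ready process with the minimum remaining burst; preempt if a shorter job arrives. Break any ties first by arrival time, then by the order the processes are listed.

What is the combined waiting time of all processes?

33

Schedule: | T1 0-6 | T2 6-17 | T3 17-28 | T4 28-41 |
Completion: T1=6  T2=17  T3=28  T4=41
Waiting = turnaround − burst: T1=0, T2=1, T3=12, T4=20
Total waiting = 0 + 1 + 12 + 20 = 33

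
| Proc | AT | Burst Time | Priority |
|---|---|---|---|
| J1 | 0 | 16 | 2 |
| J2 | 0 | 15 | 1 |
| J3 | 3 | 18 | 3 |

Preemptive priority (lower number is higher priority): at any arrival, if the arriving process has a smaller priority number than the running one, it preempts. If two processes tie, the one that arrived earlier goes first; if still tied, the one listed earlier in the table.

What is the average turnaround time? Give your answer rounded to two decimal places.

30.67

Gantt: | J2 0-15 | J1 15-31 | J3 31-49 |
Completion: J1=31  J2=15  J3=49
Turnaround (C−A): J1=31  J2=15  J3=46
Turnaround times: J1=31, J2=15, J3=46
Average turnaround = (31+15+46) / 3 = 92/3 = 30.67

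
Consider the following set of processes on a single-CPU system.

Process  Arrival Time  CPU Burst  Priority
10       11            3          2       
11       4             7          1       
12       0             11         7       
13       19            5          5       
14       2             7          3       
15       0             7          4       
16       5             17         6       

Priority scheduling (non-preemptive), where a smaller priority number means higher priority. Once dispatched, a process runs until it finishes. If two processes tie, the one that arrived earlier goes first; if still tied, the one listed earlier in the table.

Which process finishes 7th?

12

Gantt: | 15 0-7 | 11 7-14 | 10 14-17 | 14 17-24 | 13 24-29 | 16 29-46 | 12 46-57 |
Completion: 10=17  11=14  12=57  13=29  14=24  15=7  16=46
Turnaround (C−A): 10=6  11=10  12=57  13=10  14=22  15=7  16=41
Finish order: 15 → 11 → 10 → 14 → 13 → 16 → 12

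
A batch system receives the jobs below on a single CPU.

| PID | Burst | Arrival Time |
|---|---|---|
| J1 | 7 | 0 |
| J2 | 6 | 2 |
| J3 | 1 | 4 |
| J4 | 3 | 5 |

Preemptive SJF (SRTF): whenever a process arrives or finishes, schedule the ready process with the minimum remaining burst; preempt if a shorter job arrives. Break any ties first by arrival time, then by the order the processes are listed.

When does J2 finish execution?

Timeline: | J1 0-4 | J3 4-5 | J1 5-8 | J4 8-11 | J2 11-17 |
Completion: J1=8  J2=17  J3=5  J4=11

17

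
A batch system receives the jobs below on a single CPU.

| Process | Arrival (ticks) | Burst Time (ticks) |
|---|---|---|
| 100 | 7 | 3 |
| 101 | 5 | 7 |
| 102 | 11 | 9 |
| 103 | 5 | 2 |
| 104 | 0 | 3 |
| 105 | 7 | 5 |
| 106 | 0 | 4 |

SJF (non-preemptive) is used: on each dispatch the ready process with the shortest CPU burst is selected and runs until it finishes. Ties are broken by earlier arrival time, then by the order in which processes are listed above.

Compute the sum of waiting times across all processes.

Timeline: | 104 0-3 | 106 3-7 | 103 7-9 | 100 9-12 | 105 12-17 | 101 17-24 | 102 24-33 |
Completion: 100=12  101=24  102=33  103=9  104=3  105=17  106=7
Turnaround (C−A): 100=5  101=19  102=22  103=4  104=3  105=10  106=7
Waiting = turnaround − burst: 100=2, 101=12, 102=13, 103=2, 104=0, 105=5, 106=3
Total waiting = 2 + 12 + 13 + 2 + 0 + 5 + 3 = 37

37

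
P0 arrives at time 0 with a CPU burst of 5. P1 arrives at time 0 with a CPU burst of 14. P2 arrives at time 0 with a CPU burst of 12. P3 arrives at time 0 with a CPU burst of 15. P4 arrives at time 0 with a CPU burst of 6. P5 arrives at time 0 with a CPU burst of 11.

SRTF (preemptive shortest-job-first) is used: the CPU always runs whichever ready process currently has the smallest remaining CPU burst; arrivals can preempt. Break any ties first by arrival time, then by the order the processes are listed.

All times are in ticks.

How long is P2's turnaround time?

Gantt: | P0 0-5 | P4 5-11 | P5 11-22 | P2 22-34 | P1 34-48 | P3 48-63 |
Completion: P0=5  P1=48  P2=34  P3=63  P4=11  P5=22
Turnaround(P2) = completion − arrival = 34 − 0 = 34

34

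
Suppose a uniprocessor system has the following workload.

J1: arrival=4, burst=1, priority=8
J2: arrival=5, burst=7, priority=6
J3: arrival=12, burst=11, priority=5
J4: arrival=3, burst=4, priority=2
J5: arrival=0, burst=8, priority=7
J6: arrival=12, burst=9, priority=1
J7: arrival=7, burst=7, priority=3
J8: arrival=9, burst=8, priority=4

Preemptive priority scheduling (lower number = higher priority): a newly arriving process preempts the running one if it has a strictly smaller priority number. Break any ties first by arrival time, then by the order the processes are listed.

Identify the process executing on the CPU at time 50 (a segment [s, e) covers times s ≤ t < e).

Timeline: | J5 0-3 | J4 3-7 | J7 7-12 | J6 12-21 | J7 21-23 | J8 23-31 | J3 31-42 | J2 42-49 | J5 49-54 | J1 54-55 |
Completion: J1=55  J2=49  J3=42  J4=7  J5=54  J6=21  J7=23  J8=31
Turnaround (C−A): J1=51  J2=44  J3=30  J4=4  J5=54  J6=9  J7=16  J8=22

J5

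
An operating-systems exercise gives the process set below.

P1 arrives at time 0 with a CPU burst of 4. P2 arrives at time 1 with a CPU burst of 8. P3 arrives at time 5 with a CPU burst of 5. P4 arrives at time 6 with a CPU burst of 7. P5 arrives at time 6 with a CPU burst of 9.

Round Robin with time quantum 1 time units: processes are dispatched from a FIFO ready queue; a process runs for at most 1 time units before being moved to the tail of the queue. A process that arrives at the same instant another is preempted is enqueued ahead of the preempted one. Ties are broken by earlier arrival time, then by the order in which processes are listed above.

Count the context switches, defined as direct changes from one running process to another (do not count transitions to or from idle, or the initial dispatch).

Gantt: | P1 0-1 | P2 1-2 | P1 2-3 | P2 3-4 | P1 4-5 | P2 5-6 | P3 6-7 | P1 7-8 | P4 8-9 | P5 9-10 | P2 10-11 | P3 11-12 | P4 12-13 | P5 13-14 | P2 14-15 | P3 15-16 | P4 16-17 | P5 17-18 | P2 18-19 | P3 19-20 | P4 20-21 | P5 21-22 | P2 22-23 | P3 23-24 | P4 24-25 | P5 25-26 | P2 26-27 | P4 27-28 | P5 28-29 | P4 29-30 | P5 30-33 |
Completion: P1=8  P2=27  P3=24  P4=30  P5=33
Turnaround (C−A): P1=8  P2=26  P3=19  P4=24  P5=27

30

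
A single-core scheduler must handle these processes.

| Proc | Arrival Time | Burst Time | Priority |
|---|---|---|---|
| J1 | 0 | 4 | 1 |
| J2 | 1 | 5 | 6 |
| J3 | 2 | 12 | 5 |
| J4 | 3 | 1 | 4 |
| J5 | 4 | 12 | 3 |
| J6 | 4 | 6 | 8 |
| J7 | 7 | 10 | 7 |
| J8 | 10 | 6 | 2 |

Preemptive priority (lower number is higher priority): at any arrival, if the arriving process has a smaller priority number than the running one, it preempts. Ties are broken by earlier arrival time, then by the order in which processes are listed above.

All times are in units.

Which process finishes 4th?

Timeline: | J1 0-4 | J5 4-10 | J8 10-16 | J5 16-22 | J4 22-23 | J3 23-35 | J2 35-40 | J7 40-50 | J6 50-56 |
Completion: J1=4  J2=40  J3=35  J4=23  J5=22  J6=56  J7=50  J8=16
Turnaround (C−A): J1=4  J2=39  J3=33  J4=20  J5=18  J6=52  J7=43  J8=6
Finish order: J1 → J8 → J5 → J4 → J3 → J2 → J7 → J6

J4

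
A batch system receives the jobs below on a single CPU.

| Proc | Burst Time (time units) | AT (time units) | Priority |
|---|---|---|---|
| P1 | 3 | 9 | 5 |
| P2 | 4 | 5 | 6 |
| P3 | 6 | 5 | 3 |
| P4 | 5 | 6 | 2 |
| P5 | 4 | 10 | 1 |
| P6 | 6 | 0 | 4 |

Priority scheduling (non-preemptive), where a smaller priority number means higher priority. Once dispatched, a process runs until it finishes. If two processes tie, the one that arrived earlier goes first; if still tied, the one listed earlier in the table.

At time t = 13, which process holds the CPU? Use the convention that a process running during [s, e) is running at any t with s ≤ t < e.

Schedule: | P6 0-6 | P4 6-11 | P5 11-15 | P3 15-21 | P1 21-24 | P2 24-28 |
Completion: P1=24  P2=28  P3=21  P4=11  P5=15  P6=6
Turnaround (C−A): P1=15  P2=23  P3=16  P4=5  P5=5  P6=6

P5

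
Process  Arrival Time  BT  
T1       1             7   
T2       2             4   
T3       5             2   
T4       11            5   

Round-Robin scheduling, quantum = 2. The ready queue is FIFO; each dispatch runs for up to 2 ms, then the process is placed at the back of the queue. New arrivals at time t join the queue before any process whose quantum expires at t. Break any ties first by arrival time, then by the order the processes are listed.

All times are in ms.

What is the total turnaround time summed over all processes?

Schedule: | idle 0-1 | T1 1-3 | T2 3-5 | T1 5-7 | T3 7-9 | T2 9-11 | T1 11-13 | T4 13-15 | T1 15-16 | T4 16-19 |
Completion: T1=16  T2=11  T3=9  T4=19
Turnaround = completion − arrival: T1=15, T2=9, T3=4, T4=8
Total turnaround = 15 + 9 + 4 + 8 = 36

36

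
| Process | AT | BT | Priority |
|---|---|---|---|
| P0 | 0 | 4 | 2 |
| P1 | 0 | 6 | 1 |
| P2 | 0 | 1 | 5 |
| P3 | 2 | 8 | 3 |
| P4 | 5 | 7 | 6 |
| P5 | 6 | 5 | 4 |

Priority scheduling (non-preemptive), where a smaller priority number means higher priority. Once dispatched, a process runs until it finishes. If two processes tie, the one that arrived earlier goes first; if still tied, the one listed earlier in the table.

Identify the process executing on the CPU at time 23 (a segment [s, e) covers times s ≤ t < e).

P2

Gantt: | P1 0-6 | P0 6-10 | P3 10-18 | P5 18-23 | P2 23-24 | P4 24-31 |
Completion: P0=10  P1=6  P2=24  P3=18  P4=31  P5=23
Turnaround (C−A): P0=10  P1=6  P2=24  P3=16  P4=26  P5=17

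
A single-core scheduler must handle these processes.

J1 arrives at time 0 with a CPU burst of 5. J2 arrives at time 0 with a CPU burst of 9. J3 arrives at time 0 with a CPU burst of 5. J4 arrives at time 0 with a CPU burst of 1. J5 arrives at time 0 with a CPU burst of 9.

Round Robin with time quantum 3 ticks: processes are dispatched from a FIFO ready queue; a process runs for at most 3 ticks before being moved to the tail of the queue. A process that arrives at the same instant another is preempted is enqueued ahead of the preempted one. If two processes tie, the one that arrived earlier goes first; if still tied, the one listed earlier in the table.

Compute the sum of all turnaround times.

100

Timeline: | J1 0-3 | J2 3-6 | J3 6-9 | J4 9-10 | J5 10-13 | J1 13-15 | J2 15-18 | J3 18-20 | J5 20-23 | J2 23-26 | J5 26-29 |
Completion: J1=15  J2=26  J3=20  J4=10  J5=29
Turnaround = completion − arrival: J1=15, J2=26, J3=20, J4=10, J5=29
Total turnaround = 15 + 26 + 20 + 10 + 29 = 100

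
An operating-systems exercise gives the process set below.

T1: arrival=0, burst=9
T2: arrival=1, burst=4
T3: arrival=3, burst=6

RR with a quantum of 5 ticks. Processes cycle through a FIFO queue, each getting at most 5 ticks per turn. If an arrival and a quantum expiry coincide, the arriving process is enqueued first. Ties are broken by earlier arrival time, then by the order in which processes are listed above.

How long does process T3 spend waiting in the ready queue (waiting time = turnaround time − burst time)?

Gantt: | T1 0-5 | T2 5-9 | T3 9-14 | T1 14-18 | T3 18-19 |
Completion: T1=18  T2=9  T3=19
Turnaround (C−A): T1=18  T2=8  T3=16
Waiting(T3) = turnaround − burst = 16 − 6 = 10

10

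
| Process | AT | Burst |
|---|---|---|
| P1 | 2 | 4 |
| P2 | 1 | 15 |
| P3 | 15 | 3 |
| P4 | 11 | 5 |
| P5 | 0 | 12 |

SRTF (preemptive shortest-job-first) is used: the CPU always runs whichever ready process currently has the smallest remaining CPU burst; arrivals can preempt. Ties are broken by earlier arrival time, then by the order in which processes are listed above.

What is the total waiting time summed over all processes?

36

Schedule: | P5 0-2 | P1 2-6 | P5 6-16 | P3 16-19 | P4 19-24 | P2 24-39 |
Completion: P1=6  P2=39  P3=19  P4=24  P5=16
Turnaround (C−A): P1=4  P2=38  P3=4  P4=13  P5=16
Waiting = turnaround − burst: P1=0, P2=23, P3=1, P4=8, P5=4
Total waiting = 0 + 23 + 1 + 8 + 4 = 36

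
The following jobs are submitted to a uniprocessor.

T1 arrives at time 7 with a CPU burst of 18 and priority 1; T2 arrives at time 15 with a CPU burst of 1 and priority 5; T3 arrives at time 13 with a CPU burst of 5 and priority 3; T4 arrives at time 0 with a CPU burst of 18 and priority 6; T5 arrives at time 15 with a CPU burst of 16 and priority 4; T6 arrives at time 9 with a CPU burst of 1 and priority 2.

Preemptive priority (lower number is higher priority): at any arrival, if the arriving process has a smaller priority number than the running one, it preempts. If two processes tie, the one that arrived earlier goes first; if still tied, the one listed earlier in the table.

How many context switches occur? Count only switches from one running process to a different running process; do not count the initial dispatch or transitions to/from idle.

6

Timeline: | T4 0-7 | T1 7-25 | T6 25-26 | T3 26-31 | T5 31-47 | T2 47-48 | T4 48-59 |
Completion: T1=25  T2=48  T3=31  T4=59  T5=47  T6=26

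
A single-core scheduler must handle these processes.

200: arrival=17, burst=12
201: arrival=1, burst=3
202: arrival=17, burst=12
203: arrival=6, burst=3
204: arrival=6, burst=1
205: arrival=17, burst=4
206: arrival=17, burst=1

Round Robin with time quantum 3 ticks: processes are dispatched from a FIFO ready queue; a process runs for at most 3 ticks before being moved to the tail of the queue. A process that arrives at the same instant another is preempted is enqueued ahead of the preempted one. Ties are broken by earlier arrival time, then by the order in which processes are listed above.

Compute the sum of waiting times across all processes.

Gantt: | idle 0-1 | 201 1-4 | idle 4-6 | 203 6-9 | 204 9-10 | idle 10-17 | 200 17-20 | 202 20-23 | 205 23-26 | 206 26-27 | 200 27-30 | 202 30-33 | 205 33-34 | 200 34-37 | 202 37-40 | 200 40-43 | 202 43-46 |
Completion: 200=43  201=4  202=46  203=9  204=10  205=34  206=27
Waiting = turnaround − burst: 200=14, 201=0, 202=17, 203=0, 204=3, 205=13, 206=9
Total waiting = 14 + 0 + 17 + 0 + 3 + 13 + 9 = 56

56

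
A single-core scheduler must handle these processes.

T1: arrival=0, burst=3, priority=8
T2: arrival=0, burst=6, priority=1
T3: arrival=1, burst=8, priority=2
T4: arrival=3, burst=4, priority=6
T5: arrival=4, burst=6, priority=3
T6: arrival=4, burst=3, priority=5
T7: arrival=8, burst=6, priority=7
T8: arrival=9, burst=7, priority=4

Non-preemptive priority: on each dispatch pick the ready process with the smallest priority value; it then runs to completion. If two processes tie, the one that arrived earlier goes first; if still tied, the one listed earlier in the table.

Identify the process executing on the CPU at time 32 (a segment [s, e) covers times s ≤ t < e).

T4

Schedule: | T2 0-6 | T3 6-14 | T5 14-20 | T8 20-27 | T6 27-30 | T4 30-34 | T7 34-40 | T1 40-43 |
Completion: T1=43  T2=6  T3=14  T4=34  T5=20  T6=30  T7=40  T8=27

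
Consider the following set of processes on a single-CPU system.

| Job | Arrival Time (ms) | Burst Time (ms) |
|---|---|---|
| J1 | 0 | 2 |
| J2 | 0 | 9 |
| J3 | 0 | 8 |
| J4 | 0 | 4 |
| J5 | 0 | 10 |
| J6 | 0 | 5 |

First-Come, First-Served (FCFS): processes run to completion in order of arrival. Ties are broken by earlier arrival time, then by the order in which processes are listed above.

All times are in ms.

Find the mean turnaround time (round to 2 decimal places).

21.00

Schedule: | J1 0-2 | J2 2-11 | J3 11-19 | J4 19-23 | J5 23-33 | J6 33-38 |
Completion: J1=2  J2=11  J3=19  J4=23  J5=33  J6=38
Turnaround (C−A): J1=2  J2=11  J3=19  J4=23  J5=33  J6=38
Turnaround times: J1=2, J2=11, J3=19, J4=23, J5=33, J6=38
Average turnaround = (2+11+19+23+33+38) / 6 = 126/6 = 21.00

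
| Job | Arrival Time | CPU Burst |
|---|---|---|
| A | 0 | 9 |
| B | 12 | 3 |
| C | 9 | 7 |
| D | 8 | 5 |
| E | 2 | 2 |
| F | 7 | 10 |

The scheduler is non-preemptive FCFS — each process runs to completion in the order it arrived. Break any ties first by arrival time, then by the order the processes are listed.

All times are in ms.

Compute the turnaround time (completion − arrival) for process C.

24

Schedule: | A 0-9 | E 9-11 | F 11-21 | D 21-26 | C 26-33 | B 33-36 |
Completion: A=9  B=36  C=33  D=26  E=11  F=21
Turnaround(C) = completion − arrival = 33 − 9 = 24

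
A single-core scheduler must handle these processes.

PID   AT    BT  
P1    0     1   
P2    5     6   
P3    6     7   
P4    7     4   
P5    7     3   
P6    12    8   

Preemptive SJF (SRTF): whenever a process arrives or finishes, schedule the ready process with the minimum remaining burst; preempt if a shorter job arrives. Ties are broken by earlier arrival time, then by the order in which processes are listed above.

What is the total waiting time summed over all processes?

Schedule: | P1 0-1 | idle 1-5 | P2 5-7 | P5 7-10 | P2 10-14 | P4 14-18 | P3 18-25 | P6 25-33 |
Completion: P1=1  P2=14  P3=25  P4=18  P5=10  P6=33
Turnaround (C−A): P1=1  P2=9  P3=19  P4=11  P5=3  P6=21
Waiting = turnaround − burst: P1=0, P2=3, P3=12, P4=7, P5=0, P6=13
Total waiting = 0 + 3 + 12 + 7 + 0 + 13 = 35

35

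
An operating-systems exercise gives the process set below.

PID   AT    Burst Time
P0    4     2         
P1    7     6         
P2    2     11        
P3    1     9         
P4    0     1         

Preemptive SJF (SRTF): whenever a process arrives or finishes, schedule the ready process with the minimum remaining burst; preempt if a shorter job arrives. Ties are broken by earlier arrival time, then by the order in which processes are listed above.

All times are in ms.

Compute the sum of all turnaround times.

52

Schedule: | P4 0-1 | P3 1-4 | P0 4-6 | P3 6-12 | P1 12-18 | P2 18-29 |
Completion: P0=6  P1=18  P2=29  P3=12  P4=1
Turnaround (C−A): P0=2  P1=11  P2=27  P3=11  P4=1
Turnaround = completion − arrival: P0=2, P1=11, P2=27, P3=11, P4=1
Total turnaround = 2 + 11 + 27 + 11 + 1 = 52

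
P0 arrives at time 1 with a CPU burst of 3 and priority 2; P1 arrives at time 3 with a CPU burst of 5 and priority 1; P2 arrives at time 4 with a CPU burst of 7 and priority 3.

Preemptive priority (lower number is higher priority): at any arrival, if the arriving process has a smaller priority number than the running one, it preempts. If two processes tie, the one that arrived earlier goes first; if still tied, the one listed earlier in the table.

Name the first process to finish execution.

Schedule: | idle 0-1 | P0 1-3 | P1 3-8 | P0 8-9 | P2 9-16 |
Completion: P0=9  P1=8  P2=16
Finish order: P1 → P0 → P2

P1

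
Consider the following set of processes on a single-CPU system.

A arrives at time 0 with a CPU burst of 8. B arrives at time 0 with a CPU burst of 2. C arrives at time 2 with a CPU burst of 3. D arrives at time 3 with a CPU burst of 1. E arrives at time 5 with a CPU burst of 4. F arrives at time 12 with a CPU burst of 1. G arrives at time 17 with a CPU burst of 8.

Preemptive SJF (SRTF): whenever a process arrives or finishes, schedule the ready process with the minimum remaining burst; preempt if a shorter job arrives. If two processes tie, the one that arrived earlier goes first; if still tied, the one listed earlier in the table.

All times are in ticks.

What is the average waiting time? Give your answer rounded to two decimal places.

2.14

Schedule: | B 0-2 | C 2-3 | D 3-4 | C 4-6 | E 6-10 | A 10-12 | F 12-13 | A 13-19 | G 19-27 |
Completion: A=19  B=2  C=6  D=4  E=10  F=13  G=27
Turnaround (C−A): A=19  B=2  C=4  D=1  E=5  F=1  G=10
Waiting times: A=11, B=0, C=1, D=0, E=1, F=0, G=2
Average waiting = (11+0+1+0+1+0+2) / 7 = 15/7 = 2.14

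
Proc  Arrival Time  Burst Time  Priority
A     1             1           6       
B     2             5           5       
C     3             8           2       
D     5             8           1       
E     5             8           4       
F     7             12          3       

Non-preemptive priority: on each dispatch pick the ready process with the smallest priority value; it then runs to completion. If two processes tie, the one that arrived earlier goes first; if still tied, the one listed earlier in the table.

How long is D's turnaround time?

10

Schedule: | idle 0-1 | A 1-2 | B 2-7 | D 7-15 | C 15-23 | F 23-35 | E 35-43 |
Completion: A=2  B=7  C=23  D=15  E=43  F=35
Turnaround(D) = completion − arrival = 15 − 5 = 10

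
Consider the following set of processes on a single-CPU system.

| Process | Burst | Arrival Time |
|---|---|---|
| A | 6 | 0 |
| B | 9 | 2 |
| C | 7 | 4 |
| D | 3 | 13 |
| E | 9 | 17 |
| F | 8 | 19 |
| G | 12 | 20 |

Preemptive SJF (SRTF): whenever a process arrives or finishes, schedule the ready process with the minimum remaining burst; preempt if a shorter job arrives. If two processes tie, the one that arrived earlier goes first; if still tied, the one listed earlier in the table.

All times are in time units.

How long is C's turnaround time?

Gantt: | A 0-6 | C 6-13 | D 13-16 | B 16-25 | F 25-33 | E 33-42 | G 42-54 |
Completion: A=6  B=25  C=13  D=16  E=42  F=33  G=54
Turnaround(C) = completion − arrival = 13 − 4 = 9

9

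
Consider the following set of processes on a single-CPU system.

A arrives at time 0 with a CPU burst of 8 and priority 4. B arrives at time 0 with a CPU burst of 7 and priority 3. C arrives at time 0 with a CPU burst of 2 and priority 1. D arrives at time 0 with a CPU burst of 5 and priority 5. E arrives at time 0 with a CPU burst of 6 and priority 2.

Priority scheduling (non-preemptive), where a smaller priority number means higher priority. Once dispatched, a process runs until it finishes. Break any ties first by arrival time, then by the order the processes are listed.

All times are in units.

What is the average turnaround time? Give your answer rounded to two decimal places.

Timeline: | C 0-2 | E 2-8 | B 8-15 | A 15-23 | D 23-28 |
Completion: A=23  B=15  C=2  D=28  E=8
Turnaround (C−A): A=23  B=15  C=2  D=28  E=8
Turnaround times: A=23, B=15, C=2, D=28, E=8
Average turnaround = (23+15+2+28+8) / 5 = 76/5 = 15.20

15.20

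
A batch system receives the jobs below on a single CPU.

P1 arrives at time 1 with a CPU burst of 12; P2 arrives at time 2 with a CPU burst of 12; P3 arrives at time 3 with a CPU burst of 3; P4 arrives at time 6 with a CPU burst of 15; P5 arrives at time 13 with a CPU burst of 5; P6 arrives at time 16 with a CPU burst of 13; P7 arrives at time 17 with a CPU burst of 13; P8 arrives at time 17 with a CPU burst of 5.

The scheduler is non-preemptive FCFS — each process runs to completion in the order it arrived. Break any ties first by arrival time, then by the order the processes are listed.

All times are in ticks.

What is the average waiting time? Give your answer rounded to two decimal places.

Gantt: | idle 0-1 | P1 1-13 | P2 13-25 | P3 25-28 | P4 28-43 | P5 43-48 | P6 48-61 | P7 61-74 | P8 74-79 |
Completion: P1=13  P2=25  P3=28  P4=43  P5=48  P6=61  P7=74  P8=79
Waiting times: P1=0, P2=11, P3=22, P4=22, P5=30, P6=32, P7=44, P8=57
Average waiting = (0+11+22+22+30+32+44+57) / 8 = 218/8 = 27.25

27.25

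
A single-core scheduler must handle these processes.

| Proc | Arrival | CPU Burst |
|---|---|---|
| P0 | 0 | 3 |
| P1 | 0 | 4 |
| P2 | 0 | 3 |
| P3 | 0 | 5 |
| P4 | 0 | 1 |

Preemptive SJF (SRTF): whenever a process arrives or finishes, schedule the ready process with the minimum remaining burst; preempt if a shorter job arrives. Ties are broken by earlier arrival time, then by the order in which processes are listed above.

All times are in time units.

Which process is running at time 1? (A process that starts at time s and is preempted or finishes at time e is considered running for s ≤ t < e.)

Timeline: | P4 0-1 | P0 1-4 | P2 4-7 | P1 7-11 | P3 11-16 |
Completion: P0=4  P1=11  P2=7  P3=16  P4=1

P0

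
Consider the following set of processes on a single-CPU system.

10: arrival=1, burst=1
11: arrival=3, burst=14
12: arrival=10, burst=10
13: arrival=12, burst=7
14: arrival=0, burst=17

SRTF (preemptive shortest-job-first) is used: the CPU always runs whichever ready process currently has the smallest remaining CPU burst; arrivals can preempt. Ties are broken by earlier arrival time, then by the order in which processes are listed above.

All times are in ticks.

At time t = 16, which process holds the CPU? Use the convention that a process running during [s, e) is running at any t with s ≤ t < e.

Gantt: | 14 0-1 | 10 1-2 | 14 2-3 | 11 3-17 | 13 17-24 | 12 24-34 | 14 34-49 |
Completion: 10=2  11=17  12=34  13=24  14=49

11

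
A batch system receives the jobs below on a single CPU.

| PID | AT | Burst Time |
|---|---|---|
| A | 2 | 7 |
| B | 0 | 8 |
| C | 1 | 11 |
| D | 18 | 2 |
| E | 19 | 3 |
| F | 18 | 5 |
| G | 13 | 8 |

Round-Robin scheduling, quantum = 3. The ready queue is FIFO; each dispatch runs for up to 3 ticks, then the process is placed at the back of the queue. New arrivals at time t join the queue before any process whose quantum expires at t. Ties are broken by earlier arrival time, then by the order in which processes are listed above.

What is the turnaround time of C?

39

Gantt: | B 0-3 | C 3-6 | A 6-9 | B 9-12 | C 12-15 | A 15-18 | B 18-20 | G 20-23 | C 23-26 | D 26-28 | F 28-31 | A 31-32 | E 32-35 | G 35-38 | C 38-40 | F 40-42 | G 42-44 |
Completion: A=32  B=20  C=40  D=28  E=35  F=42  G=44
Turnaround(C) = completion − arrival = 40 − 1 = 39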